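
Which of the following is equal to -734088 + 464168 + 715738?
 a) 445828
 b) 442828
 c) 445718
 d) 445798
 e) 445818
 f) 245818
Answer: e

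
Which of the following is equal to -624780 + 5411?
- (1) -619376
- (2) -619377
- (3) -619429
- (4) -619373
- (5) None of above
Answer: 5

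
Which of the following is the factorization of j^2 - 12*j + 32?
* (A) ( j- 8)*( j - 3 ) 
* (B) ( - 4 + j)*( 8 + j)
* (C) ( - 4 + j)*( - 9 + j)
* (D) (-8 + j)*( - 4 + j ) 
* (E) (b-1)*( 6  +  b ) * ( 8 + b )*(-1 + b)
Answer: D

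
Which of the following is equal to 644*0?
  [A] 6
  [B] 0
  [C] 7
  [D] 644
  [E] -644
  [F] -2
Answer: B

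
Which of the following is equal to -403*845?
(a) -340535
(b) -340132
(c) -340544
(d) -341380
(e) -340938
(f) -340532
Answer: a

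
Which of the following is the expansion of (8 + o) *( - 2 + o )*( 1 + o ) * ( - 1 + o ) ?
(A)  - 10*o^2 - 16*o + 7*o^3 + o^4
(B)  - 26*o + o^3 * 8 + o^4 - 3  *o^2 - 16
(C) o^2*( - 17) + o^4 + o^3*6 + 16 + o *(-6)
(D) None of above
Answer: C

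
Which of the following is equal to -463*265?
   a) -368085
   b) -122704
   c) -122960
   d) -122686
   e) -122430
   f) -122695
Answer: f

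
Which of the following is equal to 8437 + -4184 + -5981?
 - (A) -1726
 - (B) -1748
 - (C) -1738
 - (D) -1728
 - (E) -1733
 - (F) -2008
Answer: D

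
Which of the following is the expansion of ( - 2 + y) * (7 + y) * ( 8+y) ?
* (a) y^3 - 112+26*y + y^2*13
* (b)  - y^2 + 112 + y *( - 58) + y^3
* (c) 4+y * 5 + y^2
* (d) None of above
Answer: a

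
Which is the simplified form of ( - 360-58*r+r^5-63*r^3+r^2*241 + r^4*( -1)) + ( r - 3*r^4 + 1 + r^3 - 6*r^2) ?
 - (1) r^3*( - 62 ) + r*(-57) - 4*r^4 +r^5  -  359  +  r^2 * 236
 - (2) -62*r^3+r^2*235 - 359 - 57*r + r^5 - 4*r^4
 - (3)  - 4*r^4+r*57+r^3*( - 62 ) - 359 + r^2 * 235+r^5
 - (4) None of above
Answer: 2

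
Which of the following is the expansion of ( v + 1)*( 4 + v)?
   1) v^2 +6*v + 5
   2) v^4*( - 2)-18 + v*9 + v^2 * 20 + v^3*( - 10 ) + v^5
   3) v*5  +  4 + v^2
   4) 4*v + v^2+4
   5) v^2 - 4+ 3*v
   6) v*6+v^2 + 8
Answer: 3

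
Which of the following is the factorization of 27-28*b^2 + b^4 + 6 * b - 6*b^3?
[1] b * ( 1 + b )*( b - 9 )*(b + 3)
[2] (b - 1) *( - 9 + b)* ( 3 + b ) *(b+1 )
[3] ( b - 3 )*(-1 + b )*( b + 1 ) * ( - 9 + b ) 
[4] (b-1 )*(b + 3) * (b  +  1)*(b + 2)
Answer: 2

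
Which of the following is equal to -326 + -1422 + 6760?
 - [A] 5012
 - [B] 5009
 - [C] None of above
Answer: A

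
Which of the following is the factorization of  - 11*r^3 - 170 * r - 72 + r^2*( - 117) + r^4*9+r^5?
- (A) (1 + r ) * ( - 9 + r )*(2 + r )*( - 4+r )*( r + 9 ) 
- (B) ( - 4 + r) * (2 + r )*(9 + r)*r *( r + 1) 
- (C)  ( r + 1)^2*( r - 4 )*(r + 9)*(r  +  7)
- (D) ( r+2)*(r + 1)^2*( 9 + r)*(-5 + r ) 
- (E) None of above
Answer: E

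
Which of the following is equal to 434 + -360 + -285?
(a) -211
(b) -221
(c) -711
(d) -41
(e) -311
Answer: a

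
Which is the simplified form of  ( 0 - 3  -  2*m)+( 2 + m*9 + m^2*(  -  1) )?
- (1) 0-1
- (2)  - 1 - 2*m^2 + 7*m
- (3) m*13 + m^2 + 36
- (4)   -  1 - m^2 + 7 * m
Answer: 4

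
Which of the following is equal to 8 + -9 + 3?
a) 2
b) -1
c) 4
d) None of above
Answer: a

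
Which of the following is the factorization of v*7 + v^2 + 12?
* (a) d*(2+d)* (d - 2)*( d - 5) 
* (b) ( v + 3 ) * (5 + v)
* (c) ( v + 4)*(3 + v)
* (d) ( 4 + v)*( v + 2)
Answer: c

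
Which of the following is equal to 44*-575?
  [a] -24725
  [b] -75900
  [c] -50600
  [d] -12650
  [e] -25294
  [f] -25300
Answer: f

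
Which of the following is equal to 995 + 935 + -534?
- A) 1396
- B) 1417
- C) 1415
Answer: A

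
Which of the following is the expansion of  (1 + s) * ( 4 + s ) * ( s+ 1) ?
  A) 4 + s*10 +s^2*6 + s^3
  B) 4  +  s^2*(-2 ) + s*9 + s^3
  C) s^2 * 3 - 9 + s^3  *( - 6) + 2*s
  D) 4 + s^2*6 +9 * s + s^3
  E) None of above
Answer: D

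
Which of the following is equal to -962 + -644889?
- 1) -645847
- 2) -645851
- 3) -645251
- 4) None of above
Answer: 2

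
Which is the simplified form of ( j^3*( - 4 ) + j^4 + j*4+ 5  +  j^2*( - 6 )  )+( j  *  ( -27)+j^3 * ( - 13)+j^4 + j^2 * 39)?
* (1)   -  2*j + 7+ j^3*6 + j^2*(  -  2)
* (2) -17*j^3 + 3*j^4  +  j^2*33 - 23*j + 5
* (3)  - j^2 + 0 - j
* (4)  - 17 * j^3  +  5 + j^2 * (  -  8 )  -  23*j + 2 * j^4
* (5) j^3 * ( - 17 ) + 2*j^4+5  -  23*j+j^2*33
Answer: 5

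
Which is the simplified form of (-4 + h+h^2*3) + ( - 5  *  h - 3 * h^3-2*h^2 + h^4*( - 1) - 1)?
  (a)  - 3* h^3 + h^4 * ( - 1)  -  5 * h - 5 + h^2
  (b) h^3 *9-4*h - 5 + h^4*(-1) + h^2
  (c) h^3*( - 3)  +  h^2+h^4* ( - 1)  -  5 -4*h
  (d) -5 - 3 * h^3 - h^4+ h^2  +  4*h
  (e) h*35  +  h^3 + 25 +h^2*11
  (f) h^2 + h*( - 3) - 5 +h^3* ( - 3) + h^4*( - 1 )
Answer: c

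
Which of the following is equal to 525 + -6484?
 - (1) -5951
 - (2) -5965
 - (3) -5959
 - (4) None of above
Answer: 3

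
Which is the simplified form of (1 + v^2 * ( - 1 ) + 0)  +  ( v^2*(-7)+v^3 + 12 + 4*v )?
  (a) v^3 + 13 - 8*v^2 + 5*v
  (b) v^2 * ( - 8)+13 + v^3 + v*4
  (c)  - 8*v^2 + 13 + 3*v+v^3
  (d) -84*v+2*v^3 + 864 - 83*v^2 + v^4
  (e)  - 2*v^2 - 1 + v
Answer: b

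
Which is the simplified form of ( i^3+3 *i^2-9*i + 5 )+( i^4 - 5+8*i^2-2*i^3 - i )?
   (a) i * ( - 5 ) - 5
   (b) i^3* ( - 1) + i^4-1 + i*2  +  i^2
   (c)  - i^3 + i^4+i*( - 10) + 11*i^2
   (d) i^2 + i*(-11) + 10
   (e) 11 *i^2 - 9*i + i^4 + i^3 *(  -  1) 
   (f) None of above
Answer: c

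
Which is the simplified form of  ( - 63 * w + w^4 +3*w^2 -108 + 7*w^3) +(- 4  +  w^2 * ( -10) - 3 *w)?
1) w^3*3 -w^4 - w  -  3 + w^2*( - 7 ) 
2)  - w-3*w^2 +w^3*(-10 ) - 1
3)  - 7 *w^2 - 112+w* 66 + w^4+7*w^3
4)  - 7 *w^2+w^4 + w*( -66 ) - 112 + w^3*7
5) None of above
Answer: 4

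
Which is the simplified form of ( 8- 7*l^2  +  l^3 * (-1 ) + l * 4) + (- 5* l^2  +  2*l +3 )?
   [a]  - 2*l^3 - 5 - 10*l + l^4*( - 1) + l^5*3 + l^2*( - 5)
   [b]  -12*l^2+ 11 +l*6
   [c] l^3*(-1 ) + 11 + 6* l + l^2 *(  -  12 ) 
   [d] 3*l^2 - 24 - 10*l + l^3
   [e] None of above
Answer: c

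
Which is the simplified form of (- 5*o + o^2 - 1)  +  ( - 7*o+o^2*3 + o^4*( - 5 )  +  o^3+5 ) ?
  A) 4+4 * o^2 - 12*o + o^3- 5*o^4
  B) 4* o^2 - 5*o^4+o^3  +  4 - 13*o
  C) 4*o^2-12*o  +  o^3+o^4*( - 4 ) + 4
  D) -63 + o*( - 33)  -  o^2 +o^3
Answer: A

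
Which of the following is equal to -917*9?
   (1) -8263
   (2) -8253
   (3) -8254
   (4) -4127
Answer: 2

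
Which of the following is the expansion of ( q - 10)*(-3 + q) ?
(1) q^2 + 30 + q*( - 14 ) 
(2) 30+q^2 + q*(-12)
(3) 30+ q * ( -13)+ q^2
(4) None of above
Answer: 3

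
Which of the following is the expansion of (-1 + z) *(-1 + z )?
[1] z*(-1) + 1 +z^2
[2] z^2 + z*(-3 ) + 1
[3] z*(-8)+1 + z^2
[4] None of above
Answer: 4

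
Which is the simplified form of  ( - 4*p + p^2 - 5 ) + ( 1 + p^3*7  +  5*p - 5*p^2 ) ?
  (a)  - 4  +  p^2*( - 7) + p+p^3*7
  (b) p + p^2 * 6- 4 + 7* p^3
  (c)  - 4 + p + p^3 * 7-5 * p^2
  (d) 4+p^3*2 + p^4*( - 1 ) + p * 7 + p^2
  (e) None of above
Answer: e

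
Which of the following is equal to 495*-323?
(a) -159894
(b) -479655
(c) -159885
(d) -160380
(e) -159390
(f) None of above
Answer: c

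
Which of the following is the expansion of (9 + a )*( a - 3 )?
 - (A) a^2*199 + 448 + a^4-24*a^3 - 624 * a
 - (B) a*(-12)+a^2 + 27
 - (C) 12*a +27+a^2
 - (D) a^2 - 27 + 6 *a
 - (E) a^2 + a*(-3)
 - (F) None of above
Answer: D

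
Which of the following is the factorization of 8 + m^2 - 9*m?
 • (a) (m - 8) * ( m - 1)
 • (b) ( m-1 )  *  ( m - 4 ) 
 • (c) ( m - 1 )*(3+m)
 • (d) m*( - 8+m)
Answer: a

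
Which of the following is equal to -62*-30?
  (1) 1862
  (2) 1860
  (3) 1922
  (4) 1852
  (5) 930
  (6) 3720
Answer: 2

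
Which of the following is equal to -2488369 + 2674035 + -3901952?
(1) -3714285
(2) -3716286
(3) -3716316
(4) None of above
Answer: 2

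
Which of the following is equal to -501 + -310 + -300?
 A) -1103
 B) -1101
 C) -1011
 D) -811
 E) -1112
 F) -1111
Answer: F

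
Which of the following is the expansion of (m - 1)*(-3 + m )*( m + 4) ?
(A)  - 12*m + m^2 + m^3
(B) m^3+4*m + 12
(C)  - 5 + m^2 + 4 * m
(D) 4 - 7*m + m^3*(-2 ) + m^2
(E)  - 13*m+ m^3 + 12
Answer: E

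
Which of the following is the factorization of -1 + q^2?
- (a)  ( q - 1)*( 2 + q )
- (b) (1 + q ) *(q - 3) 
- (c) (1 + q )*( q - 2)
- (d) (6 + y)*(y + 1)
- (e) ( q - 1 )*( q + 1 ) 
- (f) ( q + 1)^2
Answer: e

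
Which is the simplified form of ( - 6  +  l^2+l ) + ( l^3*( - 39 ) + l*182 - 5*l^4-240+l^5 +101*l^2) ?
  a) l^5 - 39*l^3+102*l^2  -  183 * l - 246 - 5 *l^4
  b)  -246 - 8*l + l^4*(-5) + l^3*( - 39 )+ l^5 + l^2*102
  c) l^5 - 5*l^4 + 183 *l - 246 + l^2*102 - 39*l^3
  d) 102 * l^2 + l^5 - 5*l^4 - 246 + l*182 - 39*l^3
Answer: c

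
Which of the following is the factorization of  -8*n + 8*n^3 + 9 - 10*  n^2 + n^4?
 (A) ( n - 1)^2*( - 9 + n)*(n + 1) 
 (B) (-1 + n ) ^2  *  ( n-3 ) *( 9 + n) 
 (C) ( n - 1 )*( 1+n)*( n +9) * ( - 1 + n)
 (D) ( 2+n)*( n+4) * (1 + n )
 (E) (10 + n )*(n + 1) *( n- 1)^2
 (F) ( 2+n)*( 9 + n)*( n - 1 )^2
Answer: C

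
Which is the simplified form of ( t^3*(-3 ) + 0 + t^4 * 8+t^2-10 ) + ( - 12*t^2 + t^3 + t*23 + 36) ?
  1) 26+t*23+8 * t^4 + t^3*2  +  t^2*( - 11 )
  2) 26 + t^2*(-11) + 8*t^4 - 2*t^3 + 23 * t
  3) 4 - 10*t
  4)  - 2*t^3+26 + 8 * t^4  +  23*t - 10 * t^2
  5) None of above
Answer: 2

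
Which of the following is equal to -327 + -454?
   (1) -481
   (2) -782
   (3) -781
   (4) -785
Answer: 3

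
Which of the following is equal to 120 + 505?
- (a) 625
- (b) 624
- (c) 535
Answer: a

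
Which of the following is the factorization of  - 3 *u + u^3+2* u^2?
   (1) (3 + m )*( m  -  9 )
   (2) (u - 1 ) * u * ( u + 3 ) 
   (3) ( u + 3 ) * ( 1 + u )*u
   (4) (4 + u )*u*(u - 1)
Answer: 2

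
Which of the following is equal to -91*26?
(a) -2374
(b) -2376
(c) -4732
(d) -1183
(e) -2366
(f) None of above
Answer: e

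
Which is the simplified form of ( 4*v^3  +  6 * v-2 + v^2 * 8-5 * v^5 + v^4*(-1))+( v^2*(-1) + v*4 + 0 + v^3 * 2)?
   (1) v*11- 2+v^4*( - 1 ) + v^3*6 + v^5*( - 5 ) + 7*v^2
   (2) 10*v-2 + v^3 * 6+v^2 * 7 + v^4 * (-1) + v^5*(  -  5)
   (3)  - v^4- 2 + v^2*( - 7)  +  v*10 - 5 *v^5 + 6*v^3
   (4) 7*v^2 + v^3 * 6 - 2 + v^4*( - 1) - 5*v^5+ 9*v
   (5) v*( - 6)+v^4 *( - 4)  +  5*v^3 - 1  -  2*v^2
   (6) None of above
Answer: 2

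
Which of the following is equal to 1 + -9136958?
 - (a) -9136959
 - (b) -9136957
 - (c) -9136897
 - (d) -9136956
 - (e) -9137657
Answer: b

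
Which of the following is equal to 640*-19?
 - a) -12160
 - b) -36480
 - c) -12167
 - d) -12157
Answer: a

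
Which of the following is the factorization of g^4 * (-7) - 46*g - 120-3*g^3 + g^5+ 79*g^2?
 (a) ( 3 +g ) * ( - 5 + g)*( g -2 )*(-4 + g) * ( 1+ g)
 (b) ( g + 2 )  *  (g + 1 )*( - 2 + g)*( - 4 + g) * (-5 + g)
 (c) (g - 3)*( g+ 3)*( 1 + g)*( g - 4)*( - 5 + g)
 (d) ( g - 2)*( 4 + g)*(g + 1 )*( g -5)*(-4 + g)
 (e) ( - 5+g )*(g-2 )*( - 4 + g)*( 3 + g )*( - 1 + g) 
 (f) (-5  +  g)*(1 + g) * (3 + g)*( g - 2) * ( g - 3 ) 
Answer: a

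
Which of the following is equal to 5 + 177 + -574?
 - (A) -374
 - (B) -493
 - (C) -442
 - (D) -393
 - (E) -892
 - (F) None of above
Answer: F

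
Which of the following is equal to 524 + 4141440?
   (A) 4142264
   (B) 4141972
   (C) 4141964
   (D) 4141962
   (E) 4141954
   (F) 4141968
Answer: C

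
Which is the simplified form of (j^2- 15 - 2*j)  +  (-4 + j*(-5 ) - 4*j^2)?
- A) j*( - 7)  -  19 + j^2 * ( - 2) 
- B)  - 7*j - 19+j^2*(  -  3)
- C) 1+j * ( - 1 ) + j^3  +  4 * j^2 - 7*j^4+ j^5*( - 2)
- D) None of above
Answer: B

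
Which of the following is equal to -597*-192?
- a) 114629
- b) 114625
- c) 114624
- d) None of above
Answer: c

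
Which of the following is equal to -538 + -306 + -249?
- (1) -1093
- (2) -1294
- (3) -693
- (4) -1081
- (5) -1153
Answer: 1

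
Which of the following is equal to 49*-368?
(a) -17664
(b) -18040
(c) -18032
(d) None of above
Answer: c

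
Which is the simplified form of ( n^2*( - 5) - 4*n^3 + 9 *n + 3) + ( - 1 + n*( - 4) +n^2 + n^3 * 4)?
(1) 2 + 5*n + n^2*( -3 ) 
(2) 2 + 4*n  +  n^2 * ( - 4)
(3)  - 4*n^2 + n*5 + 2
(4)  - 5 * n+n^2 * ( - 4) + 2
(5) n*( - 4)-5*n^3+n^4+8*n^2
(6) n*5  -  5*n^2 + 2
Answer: 3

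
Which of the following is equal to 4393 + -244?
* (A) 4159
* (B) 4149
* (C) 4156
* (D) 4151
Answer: B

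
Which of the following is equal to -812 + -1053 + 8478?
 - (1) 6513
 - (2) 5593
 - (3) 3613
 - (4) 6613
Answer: 4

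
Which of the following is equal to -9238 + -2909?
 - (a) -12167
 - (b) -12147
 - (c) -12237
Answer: b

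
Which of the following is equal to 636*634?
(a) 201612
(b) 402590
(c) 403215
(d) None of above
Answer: d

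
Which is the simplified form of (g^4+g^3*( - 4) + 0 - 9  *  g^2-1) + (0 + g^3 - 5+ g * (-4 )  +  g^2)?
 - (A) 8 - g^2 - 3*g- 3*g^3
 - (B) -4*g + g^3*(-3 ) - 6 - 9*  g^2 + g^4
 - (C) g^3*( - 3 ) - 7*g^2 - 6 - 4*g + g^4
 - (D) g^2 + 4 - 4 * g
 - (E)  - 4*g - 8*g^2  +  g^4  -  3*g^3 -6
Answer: E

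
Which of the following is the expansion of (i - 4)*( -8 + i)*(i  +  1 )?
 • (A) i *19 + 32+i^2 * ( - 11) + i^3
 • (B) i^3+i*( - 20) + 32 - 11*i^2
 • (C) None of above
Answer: C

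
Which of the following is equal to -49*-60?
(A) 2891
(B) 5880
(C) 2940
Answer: C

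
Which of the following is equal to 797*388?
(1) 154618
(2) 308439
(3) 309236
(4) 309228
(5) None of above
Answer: 3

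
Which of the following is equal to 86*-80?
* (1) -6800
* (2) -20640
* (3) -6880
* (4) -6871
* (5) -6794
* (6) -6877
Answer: 3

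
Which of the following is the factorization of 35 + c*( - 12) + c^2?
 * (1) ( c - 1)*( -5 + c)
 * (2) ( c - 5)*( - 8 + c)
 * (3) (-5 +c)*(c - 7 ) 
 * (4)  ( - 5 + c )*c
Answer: 3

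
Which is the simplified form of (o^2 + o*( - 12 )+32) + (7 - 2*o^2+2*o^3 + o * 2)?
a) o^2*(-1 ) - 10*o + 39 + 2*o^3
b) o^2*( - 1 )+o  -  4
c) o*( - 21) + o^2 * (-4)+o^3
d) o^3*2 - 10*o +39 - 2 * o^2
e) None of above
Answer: a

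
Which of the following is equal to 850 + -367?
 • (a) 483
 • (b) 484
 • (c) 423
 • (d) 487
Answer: a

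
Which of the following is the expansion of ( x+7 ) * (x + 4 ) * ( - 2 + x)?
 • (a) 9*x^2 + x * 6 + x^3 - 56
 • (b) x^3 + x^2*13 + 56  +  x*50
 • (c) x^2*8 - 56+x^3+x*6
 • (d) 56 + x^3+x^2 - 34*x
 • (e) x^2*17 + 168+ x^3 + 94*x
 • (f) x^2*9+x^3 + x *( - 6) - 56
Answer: a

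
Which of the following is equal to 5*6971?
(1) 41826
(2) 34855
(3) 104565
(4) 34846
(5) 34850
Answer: 2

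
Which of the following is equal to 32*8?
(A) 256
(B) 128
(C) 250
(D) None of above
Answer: A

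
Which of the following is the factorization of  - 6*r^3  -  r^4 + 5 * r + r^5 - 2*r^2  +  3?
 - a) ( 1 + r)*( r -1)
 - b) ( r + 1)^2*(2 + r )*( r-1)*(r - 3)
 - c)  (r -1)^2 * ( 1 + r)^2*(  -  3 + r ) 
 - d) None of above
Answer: d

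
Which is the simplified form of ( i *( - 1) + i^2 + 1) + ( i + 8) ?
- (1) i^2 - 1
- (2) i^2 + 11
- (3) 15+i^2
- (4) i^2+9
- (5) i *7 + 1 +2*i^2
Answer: 4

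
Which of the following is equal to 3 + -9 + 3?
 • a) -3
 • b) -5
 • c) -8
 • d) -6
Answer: a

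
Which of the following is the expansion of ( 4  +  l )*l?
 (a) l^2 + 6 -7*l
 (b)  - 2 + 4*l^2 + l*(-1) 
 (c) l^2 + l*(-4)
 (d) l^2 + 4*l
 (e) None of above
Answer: d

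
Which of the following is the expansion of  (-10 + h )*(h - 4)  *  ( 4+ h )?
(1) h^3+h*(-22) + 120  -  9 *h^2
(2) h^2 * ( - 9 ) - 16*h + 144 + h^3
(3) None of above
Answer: 3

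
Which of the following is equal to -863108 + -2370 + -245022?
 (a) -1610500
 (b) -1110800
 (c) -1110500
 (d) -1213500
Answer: c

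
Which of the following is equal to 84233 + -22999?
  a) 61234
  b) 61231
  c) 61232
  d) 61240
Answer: a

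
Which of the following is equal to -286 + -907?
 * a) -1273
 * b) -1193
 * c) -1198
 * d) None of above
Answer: b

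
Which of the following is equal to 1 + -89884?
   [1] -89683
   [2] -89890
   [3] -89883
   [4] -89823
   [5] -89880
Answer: 3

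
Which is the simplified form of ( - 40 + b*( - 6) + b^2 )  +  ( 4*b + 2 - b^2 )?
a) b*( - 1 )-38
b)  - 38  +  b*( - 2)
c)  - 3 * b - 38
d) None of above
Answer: b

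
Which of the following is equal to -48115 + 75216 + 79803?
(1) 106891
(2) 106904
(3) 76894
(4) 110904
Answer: 2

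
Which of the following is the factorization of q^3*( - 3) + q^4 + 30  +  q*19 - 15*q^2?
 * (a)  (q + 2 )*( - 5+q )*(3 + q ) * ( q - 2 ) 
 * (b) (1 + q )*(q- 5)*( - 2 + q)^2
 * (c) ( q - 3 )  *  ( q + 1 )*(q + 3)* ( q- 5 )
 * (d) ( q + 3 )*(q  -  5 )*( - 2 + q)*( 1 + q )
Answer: d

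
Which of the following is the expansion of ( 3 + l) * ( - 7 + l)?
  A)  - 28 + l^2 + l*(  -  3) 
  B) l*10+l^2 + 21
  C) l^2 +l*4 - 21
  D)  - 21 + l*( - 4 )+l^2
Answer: D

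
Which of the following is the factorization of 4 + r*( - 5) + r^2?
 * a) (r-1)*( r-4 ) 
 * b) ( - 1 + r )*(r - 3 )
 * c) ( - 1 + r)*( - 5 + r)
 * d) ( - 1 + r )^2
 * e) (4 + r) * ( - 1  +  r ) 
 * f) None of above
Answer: a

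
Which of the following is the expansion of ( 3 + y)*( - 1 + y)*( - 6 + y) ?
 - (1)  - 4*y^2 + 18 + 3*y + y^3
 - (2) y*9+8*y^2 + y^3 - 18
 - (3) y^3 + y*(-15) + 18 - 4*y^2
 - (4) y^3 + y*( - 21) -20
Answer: 3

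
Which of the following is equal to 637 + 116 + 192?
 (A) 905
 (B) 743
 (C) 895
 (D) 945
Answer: D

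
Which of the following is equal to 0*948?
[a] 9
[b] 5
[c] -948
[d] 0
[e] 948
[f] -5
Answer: d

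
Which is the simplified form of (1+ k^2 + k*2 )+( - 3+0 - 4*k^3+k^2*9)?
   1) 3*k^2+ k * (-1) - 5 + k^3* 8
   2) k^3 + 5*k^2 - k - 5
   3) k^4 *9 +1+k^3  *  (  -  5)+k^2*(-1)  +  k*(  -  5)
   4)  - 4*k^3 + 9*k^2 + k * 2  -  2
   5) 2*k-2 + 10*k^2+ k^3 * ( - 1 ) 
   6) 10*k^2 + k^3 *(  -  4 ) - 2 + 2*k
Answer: 6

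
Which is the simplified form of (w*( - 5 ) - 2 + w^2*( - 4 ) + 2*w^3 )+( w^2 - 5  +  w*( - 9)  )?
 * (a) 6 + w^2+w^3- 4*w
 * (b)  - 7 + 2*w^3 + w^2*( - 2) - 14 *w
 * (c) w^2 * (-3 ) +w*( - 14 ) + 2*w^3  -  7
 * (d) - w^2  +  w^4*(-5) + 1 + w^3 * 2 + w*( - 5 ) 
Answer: c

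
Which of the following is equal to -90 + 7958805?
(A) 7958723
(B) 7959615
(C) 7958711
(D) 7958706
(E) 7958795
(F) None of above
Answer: F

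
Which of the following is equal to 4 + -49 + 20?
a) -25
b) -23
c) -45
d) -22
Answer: a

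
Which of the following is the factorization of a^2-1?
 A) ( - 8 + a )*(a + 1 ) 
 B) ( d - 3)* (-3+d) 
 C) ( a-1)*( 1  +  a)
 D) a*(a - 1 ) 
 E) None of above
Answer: C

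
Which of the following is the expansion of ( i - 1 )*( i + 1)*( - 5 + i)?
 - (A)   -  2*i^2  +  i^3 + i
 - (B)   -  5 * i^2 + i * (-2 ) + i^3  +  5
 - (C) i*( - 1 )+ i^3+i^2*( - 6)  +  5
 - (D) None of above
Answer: D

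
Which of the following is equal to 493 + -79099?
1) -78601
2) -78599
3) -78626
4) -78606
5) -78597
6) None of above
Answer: 4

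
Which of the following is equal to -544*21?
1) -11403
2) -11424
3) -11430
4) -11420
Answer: 2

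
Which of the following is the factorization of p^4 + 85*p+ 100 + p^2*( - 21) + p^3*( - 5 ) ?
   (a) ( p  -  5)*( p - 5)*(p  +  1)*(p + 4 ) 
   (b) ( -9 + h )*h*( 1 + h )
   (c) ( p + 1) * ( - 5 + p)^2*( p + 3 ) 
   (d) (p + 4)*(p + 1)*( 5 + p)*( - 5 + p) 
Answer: a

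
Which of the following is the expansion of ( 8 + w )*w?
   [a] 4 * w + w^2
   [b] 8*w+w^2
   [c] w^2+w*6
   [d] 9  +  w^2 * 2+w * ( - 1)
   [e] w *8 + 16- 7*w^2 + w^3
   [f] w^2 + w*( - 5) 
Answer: b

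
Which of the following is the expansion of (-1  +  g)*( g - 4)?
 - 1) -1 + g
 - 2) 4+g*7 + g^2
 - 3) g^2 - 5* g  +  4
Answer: 3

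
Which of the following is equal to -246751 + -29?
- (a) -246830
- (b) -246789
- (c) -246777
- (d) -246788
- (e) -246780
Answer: e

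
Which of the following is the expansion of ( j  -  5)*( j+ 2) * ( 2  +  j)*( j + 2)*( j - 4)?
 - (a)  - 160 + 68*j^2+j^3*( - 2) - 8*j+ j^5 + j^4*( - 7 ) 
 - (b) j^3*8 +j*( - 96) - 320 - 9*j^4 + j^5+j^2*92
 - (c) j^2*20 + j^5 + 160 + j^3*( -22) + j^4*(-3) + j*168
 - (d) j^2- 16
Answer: c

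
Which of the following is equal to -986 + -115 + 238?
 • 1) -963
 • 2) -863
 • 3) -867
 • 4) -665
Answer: 2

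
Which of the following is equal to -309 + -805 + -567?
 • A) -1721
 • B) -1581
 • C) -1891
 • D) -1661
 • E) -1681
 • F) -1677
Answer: E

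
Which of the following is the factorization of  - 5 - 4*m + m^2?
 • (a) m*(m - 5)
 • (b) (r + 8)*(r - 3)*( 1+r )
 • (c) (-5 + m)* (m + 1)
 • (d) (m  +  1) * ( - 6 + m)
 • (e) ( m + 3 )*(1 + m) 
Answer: c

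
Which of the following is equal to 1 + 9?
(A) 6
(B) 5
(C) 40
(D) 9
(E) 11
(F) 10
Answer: F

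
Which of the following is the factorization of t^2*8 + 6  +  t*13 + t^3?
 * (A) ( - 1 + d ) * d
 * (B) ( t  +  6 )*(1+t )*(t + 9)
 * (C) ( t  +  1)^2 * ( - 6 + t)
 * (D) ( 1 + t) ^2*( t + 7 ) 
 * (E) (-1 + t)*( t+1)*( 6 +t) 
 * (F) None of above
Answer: F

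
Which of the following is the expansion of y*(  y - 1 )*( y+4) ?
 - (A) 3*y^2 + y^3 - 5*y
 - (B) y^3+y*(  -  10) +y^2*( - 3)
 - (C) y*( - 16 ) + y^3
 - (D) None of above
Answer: D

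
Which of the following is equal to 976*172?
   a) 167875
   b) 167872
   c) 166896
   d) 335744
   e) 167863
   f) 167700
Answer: b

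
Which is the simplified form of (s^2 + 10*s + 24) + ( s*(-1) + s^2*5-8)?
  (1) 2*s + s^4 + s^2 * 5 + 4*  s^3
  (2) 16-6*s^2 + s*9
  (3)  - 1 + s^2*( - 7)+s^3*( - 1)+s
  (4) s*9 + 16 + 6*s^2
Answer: 4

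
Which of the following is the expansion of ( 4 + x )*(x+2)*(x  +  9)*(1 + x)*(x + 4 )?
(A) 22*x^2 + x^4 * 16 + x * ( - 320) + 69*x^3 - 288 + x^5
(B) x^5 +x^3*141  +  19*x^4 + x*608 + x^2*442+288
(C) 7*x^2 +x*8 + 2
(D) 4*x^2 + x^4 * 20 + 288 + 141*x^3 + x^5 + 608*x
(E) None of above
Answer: E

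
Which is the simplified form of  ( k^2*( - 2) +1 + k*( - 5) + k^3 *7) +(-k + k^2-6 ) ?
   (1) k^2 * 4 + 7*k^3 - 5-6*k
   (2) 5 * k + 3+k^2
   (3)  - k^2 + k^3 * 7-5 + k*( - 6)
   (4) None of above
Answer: 3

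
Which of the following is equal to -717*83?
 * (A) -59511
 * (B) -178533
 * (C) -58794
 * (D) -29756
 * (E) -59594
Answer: A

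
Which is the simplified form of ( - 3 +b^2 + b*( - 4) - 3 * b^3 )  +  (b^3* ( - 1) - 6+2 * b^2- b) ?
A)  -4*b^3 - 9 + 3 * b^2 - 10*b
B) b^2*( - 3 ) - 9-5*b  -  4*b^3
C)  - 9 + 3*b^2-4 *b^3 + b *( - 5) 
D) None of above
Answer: C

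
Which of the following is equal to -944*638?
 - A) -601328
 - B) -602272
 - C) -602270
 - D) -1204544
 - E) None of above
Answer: B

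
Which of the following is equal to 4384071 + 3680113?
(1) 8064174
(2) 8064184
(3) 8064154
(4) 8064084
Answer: 2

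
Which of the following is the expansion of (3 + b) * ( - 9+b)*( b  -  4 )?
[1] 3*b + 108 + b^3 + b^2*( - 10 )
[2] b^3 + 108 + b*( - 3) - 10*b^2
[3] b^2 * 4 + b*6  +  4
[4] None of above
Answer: 2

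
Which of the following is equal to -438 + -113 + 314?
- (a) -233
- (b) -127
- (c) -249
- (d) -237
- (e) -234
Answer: d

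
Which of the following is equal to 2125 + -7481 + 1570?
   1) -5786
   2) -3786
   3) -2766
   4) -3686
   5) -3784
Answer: 2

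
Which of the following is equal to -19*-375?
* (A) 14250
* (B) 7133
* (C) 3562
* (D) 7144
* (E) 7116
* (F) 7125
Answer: F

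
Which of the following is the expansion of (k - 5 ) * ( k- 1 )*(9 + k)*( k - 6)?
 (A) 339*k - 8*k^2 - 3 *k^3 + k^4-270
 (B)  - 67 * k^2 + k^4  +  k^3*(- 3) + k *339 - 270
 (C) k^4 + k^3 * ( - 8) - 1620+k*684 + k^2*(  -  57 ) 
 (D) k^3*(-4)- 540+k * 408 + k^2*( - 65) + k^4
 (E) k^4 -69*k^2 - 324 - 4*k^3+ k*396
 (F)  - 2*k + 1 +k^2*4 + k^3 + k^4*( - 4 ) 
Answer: B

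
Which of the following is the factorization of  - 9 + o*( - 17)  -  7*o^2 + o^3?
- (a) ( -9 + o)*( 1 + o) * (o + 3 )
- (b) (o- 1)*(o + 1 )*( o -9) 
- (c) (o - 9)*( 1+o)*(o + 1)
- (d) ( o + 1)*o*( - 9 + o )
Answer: c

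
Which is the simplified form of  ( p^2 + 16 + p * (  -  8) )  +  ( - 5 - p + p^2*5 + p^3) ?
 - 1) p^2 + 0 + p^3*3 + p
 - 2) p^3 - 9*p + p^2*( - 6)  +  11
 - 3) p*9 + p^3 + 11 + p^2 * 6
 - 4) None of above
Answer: 4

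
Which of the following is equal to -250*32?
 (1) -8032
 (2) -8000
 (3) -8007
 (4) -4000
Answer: 2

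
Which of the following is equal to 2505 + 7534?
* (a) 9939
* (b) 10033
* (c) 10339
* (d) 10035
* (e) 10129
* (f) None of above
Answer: f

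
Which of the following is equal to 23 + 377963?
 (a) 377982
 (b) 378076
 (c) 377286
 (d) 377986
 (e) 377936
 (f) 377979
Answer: d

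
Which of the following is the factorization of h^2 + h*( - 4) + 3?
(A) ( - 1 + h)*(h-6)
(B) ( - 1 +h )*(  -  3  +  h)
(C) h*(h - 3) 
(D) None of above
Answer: B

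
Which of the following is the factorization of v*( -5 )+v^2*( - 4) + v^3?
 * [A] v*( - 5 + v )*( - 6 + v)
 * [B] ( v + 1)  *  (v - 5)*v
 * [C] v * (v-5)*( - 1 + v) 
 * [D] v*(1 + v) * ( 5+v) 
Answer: B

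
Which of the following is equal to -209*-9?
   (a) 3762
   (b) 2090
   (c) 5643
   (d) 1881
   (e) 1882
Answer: d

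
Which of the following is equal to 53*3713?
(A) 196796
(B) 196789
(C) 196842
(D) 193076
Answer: B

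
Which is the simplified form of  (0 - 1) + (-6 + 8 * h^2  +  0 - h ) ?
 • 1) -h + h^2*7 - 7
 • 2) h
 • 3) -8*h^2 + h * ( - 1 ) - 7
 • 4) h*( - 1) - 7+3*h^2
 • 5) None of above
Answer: 5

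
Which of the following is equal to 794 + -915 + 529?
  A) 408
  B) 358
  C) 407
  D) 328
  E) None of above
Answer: A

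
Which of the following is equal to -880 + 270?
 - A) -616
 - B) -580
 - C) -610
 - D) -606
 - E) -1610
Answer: C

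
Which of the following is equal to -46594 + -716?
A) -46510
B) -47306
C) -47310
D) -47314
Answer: C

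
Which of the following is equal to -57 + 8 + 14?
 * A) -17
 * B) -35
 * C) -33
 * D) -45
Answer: B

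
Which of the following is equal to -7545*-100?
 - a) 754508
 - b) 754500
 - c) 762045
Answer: b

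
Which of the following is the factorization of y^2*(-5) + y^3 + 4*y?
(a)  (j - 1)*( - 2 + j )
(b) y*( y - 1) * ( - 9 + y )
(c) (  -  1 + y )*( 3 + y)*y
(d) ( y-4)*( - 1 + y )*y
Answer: d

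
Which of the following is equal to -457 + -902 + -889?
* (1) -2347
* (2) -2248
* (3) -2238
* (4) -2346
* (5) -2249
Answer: 2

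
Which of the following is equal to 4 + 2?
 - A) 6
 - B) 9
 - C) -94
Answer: A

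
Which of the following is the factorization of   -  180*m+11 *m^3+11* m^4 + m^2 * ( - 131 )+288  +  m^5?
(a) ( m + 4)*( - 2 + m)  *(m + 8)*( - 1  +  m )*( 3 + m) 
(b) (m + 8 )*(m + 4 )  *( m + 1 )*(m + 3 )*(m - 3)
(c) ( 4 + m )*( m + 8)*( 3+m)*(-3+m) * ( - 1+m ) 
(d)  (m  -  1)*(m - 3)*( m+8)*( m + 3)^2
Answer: c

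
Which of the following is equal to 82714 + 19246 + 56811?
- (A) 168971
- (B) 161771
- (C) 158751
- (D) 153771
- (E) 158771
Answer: E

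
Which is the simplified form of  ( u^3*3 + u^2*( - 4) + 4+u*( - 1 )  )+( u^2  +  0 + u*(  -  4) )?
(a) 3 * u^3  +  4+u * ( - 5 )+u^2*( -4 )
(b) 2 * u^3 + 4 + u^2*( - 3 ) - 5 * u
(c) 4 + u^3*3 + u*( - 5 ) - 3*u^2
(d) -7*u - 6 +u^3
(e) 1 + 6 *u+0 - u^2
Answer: c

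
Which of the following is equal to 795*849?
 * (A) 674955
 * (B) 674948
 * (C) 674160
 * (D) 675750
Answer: A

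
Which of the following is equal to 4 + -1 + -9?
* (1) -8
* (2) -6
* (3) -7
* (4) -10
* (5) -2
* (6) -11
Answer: 2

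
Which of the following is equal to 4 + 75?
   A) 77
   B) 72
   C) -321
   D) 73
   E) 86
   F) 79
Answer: F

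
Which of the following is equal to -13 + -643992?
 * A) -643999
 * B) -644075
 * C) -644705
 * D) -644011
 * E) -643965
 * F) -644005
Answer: F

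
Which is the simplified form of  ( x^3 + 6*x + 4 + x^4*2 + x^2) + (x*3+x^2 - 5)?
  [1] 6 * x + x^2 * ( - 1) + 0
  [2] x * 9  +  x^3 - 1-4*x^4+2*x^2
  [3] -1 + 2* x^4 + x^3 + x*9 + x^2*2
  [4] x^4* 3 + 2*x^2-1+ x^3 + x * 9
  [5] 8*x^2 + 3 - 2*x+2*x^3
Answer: 3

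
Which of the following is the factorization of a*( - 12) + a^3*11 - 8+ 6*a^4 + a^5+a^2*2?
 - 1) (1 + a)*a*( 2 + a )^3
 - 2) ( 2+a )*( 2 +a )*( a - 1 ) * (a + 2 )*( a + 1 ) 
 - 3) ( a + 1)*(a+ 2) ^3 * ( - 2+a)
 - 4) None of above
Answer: 2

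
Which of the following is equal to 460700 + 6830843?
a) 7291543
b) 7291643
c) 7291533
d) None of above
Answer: a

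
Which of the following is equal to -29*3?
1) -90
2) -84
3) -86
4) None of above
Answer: 4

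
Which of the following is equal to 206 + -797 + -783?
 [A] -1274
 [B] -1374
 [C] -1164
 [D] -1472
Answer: B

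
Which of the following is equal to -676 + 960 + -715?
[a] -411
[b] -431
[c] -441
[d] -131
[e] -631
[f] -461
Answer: b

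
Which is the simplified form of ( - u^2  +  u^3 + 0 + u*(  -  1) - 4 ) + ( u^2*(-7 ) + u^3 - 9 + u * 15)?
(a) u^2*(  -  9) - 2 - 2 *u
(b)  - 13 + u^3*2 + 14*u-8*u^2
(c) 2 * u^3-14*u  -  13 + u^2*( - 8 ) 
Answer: b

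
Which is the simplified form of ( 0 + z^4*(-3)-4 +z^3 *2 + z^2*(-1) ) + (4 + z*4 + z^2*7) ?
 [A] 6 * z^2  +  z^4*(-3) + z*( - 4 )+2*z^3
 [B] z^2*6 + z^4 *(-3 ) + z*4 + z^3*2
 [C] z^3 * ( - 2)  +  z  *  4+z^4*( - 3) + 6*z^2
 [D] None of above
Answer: B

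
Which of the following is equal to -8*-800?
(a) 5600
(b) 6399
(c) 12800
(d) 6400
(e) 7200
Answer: d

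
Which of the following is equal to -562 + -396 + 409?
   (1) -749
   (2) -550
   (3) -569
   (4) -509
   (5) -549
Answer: 5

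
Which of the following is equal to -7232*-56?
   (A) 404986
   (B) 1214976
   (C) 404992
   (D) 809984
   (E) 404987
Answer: C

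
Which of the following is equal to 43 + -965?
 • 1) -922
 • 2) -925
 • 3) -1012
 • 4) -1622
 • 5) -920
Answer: 1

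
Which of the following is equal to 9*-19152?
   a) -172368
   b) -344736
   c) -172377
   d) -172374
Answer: a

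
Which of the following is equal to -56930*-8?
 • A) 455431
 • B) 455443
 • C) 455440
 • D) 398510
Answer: C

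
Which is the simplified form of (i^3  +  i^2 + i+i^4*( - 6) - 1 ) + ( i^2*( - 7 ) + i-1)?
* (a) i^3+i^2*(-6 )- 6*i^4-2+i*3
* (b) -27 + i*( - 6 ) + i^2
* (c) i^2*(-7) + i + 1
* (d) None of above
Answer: d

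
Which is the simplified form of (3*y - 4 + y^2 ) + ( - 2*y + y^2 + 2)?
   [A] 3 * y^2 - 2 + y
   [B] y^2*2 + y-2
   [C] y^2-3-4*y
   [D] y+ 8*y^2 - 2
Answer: B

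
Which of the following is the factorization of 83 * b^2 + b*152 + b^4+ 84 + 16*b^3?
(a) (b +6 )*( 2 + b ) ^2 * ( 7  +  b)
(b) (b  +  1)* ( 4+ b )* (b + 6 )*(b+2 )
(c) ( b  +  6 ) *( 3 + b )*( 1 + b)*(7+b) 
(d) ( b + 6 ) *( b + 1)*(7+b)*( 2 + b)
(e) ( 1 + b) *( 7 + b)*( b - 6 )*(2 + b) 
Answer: d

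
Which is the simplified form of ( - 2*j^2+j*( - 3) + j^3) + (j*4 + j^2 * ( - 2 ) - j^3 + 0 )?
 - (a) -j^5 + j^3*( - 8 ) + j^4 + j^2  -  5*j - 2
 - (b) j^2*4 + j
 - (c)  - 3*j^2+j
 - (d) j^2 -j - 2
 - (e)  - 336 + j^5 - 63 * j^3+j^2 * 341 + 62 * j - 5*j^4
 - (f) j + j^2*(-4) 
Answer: f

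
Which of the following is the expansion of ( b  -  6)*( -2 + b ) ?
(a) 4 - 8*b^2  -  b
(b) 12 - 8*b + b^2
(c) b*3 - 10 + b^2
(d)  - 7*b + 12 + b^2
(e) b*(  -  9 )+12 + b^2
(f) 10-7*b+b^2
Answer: b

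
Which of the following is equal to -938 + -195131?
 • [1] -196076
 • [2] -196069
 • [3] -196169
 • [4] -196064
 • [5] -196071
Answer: 2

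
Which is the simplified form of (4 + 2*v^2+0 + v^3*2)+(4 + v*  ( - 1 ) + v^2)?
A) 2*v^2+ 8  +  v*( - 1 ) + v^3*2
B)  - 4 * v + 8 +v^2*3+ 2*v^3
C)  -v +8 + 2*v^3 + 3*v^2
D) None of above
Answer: C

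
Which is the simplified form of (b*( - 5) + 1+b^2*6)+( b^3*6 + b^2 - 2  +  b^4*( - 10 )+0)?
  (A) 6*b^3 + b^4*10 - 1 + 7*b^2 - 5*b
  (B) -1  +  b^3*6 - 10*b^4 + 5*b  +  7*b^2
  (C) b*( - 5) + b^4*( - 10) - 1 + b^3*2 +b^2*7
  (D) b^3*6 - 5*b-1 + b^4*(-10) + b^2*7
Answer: D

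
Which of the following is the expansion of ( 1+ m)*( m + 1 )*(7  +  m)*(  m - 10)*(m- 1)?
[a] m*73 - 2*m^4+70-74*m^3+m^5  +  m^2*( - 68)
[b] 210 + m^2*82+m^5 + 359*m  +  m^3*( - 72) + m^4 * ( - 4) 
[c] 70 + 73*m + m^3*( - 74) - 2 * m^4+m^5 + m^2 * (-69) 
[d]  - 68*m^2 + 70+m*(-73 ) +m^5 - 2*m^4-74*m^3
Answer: a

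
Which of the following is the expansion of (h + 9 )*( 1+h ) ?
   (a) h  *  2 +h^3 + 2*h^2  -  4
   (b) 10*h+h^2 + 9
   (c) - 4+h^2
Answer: b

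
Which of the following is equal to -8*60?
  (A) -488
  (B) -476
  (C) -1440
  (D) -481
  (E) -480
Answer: E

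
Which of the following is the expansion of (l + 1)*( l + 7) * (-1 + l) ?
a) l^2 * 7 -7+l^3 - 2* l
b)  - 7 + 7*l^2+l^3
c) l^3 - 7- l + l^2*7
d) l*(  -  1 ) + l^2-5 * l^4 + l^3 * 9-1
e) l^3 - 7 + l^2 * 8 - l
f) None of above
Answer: c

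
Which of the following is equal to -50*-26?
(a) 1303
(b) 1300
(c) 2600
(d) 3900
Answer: b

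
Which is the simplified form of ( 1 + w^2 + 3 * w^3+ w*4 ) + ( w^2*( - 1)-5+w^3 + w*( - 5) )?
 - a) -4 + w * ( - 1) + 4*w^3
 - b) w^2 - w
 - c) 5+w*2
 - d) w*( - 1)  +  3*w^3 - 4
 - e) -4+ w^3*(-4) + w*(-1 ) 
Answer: a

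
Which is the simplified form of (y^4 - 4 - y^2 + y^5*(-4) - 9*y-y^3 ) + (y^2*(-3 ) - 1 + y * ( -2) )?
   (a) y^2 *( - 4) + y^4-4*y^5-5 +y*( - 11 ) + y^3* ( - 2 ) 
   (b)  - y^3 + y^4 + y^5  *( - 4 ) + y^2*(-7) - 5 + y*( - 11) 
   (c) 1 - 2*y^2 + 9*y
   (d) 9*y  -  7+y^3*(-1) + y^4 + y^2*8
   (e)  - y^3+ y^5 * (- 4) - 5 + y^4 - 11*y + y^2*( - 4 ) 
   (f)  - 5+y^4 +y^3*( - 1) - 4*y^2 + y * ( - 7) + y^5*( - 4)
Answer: e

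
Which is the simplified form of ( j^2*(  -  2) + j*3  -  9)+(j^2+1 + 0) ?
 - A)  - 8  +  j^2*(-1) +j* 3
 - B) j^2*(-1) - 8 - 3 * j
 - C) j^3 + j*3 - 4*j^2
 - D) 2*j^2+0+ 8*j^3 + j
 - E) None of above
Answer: A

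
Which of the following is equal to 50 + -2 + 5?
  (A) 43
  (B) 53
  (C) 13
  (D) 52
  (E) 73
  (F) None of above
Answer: B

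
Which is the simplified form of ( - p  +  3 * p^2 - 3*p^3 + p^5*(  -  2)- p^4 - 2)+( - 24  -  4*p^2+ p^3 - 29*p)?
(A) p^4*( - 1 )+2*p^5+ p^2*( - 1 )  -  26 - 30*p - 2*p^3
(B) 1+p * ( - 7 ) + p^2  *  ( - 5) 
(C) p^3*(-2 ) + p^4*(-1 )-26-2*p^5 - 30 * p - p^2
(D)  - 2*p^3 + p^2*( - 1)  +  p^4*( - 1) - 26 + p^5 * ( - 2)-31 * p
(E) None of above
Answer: C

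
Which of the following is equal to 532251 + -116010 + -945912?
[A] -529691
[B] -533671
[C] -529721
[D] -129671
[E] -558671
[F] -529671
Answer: F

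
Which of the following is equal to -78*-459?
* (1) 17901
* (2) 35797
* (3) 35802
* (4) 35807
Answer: 3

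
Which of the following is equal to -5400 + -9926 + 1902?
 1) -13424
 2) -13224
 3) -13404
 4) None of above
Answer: 1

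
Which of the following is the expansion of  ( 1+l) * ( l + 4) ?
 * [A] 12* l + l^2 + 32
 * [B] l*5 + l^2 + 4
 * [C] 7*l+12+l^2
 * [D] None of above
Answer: B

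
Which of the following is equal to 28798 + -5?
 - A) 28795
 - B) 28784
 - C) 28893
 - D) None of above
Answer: D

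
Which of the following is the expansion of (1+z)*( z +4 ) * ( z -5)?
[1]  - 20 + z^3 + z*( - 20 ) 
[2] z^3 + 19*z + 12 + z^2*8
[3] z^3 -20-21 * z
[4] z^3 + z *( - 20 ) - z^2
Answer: 3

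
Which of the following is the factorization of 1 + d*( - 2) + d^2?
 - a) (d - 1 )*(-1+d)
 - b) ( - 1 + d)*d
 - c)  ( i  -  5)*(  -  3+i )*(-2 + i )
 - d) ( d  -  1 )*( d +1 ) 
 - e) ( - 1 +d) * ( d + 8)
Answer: a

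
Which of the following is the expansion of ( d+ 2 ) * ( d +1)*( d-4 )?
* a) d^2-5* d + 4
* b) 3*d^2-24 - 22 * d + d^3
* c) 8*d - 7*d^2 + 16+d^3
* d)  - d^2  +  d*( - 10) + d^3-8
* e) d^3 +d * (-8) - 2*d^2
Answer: d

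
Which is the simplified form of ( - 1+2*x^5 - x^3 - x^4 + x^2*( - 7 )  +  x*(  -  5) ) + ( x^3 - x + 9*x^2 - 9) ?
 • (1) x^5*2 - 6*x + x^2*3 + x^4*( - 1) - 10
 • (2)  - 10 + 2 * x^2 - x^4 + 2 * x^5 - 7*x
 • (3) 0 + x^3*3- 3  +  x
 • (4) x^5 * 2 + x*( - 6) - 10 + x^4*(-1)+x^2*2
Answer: 4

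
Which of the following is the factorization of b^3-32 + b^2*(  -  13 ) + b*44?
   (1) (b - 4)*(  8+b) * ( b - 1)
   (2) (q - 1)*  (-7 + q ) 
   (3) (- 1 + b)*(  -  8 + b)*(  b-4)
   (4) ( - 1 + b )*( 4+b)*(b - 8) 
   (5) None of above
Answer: 3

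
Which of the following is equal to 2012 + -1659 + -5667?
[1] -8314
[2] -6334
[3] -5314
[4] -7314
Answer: 3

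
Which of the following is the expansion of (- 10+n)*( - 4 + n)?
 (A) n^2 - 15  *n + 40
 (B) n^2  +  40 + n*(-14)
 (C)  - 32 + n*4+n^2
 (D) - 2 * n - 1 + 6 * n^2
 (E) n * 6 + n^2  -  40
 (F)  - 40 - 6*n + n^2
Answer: B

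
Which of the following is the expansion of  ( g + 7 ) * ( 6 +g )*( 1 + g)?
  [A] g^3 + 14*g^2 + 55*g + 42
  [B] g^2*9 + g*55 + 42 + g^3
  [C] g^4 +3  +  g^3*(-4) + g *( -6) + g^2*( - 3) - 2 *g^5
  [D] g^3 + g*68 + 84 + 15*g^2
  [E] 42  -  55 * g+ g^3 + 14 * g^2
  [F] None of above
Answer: A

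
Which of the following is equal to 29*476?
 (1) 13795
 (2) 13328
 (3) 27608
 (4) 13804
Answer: 4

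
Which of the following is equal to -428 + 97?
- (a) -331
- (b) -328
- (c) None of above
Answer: a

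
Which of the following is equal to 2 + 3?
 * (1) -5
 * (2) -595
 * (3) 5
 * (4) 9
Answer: 3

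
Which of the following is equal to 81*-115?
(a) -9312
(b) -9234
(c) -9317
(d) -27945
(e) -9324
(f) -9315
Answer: f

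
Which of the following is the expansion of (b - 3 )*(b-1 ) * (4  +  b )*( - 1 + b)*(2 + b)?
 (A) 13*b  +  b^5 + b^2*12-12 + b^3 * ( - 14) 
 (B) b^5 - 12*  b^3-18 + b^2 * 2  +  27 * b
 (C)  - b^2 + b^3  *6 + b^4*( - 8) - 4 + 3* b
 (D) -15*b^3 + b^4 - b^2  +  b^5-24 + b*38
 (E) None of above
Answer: D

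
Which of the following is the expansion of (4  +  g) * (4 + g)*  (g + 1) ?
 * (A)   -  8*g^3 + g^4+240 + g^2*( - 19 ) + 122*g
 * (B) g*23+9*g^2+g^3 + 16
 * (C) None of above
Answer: C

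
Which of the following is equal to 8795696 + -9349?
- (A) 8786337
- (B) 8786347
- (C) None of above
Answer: B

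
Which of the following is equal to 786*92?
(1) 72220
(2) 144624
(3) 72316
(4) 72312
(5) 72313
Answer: 4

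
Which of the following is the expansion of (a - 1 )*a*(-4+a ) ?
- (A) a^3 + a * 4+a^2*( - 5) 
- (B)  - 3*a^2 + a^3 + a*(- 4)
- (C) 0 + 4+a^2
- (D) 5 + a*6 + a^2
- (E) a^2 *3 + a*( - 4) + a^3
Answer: A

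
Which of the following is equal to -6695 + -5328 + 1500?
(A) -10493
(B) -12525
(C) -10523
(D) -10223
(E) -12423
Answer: C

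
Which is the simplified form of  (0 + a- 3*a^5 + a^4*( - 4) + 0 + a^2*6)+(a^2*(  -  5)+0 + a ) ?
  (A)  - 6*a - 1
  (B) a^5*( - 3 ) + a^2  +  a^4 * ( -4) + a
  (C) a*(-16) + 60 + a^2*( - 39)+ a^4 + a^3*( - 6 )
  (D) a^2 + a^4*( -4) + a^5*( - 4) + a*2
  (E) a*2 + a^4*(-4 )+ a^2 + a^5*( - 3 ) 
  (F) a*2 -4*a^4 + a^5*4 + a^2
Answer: E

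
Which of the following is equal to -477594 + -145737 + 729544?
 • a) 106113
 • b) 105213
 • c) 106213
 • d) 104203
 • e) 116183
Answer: c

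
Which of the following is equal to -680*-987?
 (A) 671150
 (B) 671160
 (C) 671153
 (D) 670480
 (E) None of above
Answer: B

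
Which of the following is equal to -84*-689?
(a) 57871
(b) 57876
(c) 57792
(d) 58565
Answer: b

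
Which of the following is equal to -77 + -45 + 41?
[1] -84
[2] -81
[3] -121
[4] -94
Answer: 2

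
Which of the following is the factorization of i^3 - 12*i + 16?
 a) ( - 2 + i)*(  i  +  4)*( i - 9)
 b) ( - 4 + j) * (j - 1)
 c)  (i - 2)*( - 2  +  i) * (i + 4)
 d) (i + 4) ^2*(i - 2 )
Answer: c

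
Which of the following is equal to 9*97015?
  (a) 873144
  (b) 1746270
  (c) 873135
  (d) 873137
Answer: c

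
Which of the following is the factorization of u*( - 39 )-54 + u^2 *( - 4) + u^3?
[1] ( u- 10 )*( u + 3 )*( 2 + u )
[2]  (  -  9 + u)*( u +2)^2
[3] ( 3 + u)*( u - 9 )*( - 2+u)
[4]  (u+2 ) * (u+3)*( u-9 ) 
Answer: 4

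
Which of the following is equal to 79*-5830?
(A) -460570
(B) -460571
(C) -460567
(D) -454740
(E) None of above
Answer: A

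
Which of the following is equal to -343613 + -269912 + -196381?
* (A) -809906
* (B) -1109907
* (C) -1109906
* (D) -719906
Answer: A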